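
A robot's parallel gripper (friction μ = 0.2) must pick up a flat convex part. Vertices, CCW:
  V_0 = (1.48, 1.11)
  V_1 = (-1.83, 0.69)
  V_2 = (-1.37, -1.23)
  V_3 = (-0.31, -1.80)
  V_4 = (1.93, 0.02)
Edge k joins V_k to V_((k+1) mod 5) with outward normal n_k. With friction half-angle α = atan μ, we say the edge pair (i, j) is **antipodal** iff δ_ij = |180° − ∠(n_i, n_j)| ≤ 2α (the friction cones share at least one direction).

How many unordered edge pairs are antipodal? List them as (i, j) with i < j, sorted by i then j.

count = 1; pairs: (1,4)

α = atan 0.2 = 11.31°;  2α = 22.62°
n_0 = (-0.1259, +0.9920)
n_1 = (-0.9725, -0.2330)
n_2 = (-0.4736, -0.8807)
n_3 = (+0.6306, -0.7761)
n_4 = (+0.9243, +0.3816)
  (0,1): δ = 83.76°  ·
  (0,2): δ = 35.50°  ·
  (0,3): δ = 31.86°  ·
  (0,4): δ = 105.20°  ·
  (1,2): δ = 131.74°  ·
  (1,3): δ = 64.38°  ·
  (1,4): δ = 8.96°  ✓
  (2,3): δ = 112.64°  ·
  (2,4): δ = 39.30°  ·
  (3,4): δ = 106.66°  ·
antipodal pairs: 1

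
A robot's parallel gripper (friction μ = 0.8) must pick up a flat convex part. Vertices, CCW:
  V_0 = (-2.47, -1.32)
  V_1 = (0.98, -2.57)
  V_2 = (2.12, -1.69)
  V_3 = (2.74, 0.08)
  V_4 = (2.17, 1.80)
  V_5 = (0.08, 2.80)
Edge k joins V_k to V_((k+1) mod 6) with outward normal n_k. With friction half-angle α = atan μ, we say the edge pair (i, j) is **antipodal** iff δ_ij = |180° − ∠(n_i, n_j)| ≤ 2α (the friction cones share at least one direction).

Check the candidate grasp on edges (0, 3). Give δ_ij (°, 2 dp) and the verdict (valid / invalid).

α = atan 0.8 = 38.66°;  2α = 77.32°
edge 0: e_0 = (+3.45, -1.25);  n_0 = (-0.3406, -0.9402)
edge 3: e_3 = (-0.57, +1.72);  n_3 = (+0.9492, +0.3146)
∠(n_0, n_3) = 128.25°
δ = |180° − 128.25°| = 51.75°
51.75° ≤ 2α = 77.32°  →  valid

δ = 51.75°, valid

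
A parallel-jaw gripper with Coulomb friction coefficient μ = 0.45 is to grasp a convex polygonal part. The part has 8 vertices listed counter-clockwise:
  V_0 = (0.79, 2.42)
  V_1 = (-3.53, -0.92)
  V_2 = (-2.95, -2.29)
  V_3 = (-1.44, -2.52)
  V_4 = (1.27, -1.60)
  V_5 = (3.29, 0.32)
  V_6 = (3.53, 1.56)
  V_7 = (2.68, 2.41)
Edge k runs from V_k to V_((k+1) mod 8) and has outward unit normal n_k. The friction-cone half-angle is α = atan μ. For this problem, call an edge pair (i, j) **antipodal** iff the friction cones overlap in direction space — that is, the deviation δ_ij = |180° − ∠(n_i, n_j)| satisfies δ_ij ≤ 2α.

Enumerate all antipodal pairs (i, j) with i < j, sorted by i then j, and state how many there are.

α = atan 0.45 = 24.23°;  2α = 48.46°
n_0 = (-0.6117, +0.7911)
n_1 = (-0.9209, -0.3899)
n_2 = (-0.1506, -0.9886)
n_3 = (+0.3215, -0.9469)
n_4 = (+0.6889, -0.7248)
n_5 = (+0.9818, -0.1900)
n_6 = (+0.7071, +0.7071)
n_7 = (+0.0053, +1.0000)
  (0,1): δ = 104.76°  ·
  (0,2): δ = 46.37°  ✓
  (0,3): δ = 18.96°  ✓
  (0,4): δ = 5.84°  ✓
  (0,5): δ = 41.34°  ✓
  (0,6): δ = 97.29°  ·
  (0,7): δ = 141.99°  ·
  (1,2): δ = 121.61°  ·
  (1,3): δ = 94.19°  ·
  (1,4): δ = 69.40°  ·
  (1,5): δ = 33.90°  ✓
  (1,6): δ = 22.05°  ✓
  (1,7): δ = 66.75°  ·
  (2,3): δ = 152.59°  ·
  (2,4): δ = 127.79°  ·
  (2,5): δ = 92.29°  ·
  (2,6): δ = 36.34°  ✓
  (2,7): δ = 8.36°  ✓
  (3,4): δ = 155.21°  ·
  (3,5): δ = 119.71°  ·
  (3,6): δ = 63.75°  ·
  (3,7): δ = 19.05°  ✓
  (4,5): δ = 144.50°  ·
  (4,6): δ = 88.55°  ·
  (4,7): δ = 43.85°  ✓
  (5,6): δ = 124.05°  ·
  (5,7): δ = 79.35°  ·
  (6,7): δ = 135.30°  ·
antipodal pairs: 10

count = 10; pairs: (0,2), (0,3), (0,4), (0,5), (1,5), (1,6), (2,6), (2,7), (3,7), (4,7)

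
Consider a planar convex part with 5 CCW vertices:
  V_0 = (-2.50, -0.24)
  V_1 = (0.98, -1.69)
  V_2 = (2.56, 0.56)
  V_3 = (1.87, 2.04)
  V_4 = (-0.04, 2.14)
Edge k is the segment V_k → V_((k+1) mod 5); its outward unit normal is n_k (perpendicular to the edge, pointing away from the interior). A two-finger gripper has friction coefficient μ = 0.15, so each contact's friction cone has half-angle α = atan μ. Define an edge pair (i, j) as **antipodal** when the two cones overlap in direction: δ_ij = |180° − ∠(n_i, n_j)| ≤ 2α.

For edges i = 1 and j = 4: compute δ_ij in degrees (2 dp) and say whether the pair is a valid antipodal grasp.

α = atan 0.15 = 8.53°;  2α = 17.06°
edge 1: e_1 = (+1.58, +2.25);  n_1 = (+0.8184, -0.5747)
edge 4: e_4 = (-2.46, -2.38);  n_4 = (-0.6953, +0.7187)
∠(n_1, n_4) = 169.13°
δ = |180° − 169.13°| = 10.87°
10.87° ≤ 2α = 17.06°  →  valid

δ = 10.87°, valid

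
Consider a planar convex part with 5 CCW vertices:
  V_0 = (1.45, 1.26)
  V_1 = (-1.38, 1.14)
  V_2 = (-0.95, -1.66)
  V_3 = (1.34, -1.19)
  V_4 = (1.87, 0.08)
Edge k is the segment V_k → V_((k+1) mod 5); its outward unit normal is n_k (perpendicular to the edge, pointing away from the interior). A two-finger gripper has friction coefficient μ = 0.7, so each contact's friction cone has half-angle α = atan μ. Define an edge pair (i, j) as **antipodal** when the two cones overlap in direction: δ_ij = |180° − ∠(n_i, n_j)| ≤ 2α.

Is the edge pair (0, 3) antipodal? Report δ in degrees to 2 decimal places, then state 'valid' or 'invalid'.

δ = 64.92°, valid

α = atan 0.7 = 34.99°;  2α = 69.98°
edge 0: e_0 = (-2.83, -0.12);  n_0 = (-0.0424, +0.9991)
edge 3: e_3 = (+0.53, +1.27);  n_3 = (+0.9229, -0.3851)
∠(n_0, n_3) = 115.08°
δ = |180° − 115.08°| = 64.92°
64.92° ≤ 2α = 69.98°  →  valid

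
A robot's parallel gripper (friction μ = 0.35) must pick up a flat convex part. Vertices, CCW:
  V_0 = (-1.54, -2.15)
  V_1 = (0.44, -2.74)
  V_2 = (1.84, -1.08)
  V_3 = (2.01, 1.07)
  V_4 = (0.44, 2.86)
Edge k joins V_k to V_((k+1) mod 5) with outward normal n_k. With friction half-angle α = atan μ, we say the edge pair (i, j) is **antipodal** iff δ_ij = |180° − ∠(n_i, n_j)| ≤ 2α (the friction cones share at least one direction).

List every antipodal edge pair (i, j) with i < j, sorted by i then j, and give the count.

count = 3; pairs: (0,3), (1,4), (2,4)

α = atan 0.35 = 19.29°;  2α = 38.58°
n_0 = (-0.2856, -0.9584)
n_1 = (+0.7644, -0.6447)
n_2 = (+0.9969, -0.0788)
n_3 = (+0.7518, +0.6594)
n_4 = (-0.9300, +0.3675)
  (0,1): δ = 113.55°  ·
  (0,2): δ = 77.93°  ·
  (0,3): δ = 32.15°  ✓
  (0,4): δ = 85.03°  ·
  (1,2): δ = 144.38°  ·
  (1,3): δ = 98.60°  ·
  (1,4): δ = 18.58°  ✓
  (2,3): δ = 134.23°  ·
  (2,4): δ = 17.04°  ✓
  (3,4): δ = 62.82°  ·
antipodal pairs: 3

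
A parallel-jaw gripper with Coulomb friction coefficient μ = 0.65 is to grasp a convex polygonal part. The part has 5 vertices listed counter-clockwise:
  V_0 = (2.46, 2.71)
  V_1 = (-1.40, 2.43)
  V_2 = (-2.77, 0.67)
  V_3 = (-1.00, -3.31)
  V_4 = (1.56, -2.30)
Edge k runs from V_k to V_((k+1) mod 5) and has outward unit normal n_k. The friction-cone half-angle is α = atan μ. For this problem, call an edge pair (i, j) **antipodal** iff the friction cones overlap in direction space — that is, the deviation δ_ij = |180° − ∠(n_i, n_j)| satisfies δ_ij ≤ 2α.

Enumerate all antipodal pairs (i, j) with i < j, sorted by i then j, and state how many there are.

count = 4; pairs: (0,3), (1,3), (1,4), (2,4)

α = atan 0.65 = 33.02°;  2α = 66.05°
n_0 = (-0.0723, +0.9974)
n_1 = (-0.7891, +0.6143)
n_2 = (-0.9137, -0.4064)
n_3 = (+0.3670, -0.9302)
n_4 = (+0.9842, -0.1768)
  (0,1): δ = 132.05°  ·
  (0,2): δ = 70.17°  ·
  (0,3): δ = 17.38°  ✓
  (0,4): δ = 75.67°  ·
  (1,2): δ = 118.13°  ·
  (1,3): δ = 30.57°  ✓
  (1,4): δ = 27.71°  ✓
  (2,3): δ = 92.45°  ·
  (2,4): δ = 34.16°  ✓
  (3,4): δ = 121.71°  ·
antipodal pairs: 4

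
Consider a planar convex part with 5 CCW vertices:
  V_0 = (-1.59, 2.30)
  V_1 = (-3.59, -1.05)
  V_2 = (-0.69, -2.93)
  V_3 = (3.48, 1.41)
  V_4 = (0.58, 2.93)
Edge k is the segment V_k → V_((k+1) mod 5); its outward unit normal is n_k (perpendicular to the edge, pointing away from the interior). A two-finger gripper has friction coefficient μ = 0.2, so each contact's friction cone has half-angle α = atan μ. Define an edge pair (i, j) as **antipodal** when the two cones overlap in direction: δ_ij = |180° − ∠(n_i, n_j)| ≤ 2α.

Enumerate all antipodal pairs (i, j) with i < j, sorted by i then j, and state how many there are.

count = 2; pairs: (0,2), (1,3)

α = atan 0.2 = 11.31°;  2α = 22.62°
n_0 = (-0.8586, +0.5126)
n_1 = (-0.5440, -0.8391)
n_2 = (+0.7211, -0.6928)
n_3 = (+0.4642, +0.8857)
n_4 = (-0.2788, +0.9603)
  (0,1): δ = 92.12°  ·
  (0,2): δ = 13.02°  ✓
  (0,3): δ = 93.18°  ·
  (0,4): δ = 137.03°  ·
  (1,2): δ = 100.90°  ·
  (1,3): δ = 5.29°  ✓
  (1,4): δ = 49.14°  ·
  (2,3): δ = 73.81°  ·
  (2,4): δ = 29.96°  ·
  (3,4): δ = 136.15°  ·
antipodal pairs: 2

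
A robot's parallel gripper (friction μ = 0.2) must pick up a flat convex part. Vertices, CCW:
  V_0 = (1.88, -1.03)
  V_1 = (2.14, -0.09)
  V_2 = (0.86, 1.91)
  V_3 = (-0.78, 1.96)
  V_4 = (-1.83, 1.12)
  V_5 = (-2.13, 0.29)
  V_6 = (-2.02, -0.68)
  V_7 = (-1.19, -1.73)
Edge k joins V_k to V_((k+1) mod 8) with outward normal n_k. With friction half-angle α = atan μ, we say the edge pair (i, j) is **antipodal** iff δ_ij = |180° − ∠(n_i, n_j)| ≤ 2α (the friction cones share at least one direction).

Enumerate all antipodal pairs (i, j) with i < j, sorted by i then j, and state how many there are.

count = 4; pairs: (0,4), (0,5), (1,6), (2,7)

α = atan 0.2 = 11.31°;  2α = 22.62°
n_0 = (+0.9638, -0.2666)
n_1 = (+0.8423, +0.5391)
n_2 = (+0.0305, +0.9995)
n_3 = (-0.6247, +0.7809)
n_4 = (-0.9405, +0.3399)
n_5 = (-0.9936, -0.1127)
n_6 = (-0.7845, -0.6201)
n_7 = (+0.2223, -0.9750)
  (0,1): δ = 131.92°  ·
  (0,2): δ = 76.29°  ·
  (0,3): δ = 35.88°  ·
  (0,4): δ = 4.41°  ✓
  (0,5): δ = 21.93°  ✓
  (0,6): δ = 53.79°  ·
  (0,7): δ = 118.31°  ·
  (1,2): δ = 124.37°  ·
  (1,3): δ = 83.96°  ·
  (1,4): δ = 52.49°  ·
  (1,5): δ = 26.15°  ·
  (1,6): δ = 5.71°  ✓
  (1,7): δ = 70.23°  ·
  (2,3): δ = 139.59°  ·
  (2,4): δ = 108.13°  ·
  (2,5): δ = 81.78°  ·
  (2,6): δ = 49.93°  ·
  (2,7): δ = 14.59°  ✓
  (3,4): δ = 148.53°  ·
  (3,5): δ = 122.19°  ·
  (3,6): δ = 90.33°  ·
  (3,7): δ = 25.82°  ·
  (4,5): δ = 153.66°  ·
  (4,6): δ = 121.80°  ·
  (4,7): δ = 57.28°  ·
  (5,6): δ = 148.14°  ·
  (5,7): δ = 83.63°  ·
  (6,7): δ = 115.48°  ·
antipodal pairs: 4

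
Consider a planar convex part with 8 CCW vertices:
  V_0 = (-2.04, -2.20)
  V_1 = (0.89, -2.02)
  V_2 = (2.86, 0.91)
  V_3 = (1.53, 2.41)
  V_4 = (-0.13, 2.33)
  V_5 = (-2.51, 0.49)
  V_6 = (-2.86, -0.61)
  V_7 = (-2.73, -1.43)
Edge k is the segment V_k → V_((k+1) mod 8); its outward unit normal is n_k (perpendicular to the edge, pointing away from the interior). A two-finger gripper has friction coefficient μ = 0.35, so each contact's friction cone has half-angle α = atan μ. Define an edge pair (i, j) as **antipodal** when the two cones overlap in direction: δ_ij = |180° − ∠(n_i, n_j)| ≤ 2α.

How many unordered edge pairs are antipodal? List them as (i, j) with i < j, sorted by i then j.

α = atan 0.35 = 19.29°;  2α = 38.58°
n_0 = (+0.0613, -0.9981)
n_1 = (+0.8299, -0.5580)
n_2 = (+0.7482, +0.6634)
n_3 = (-0.0481, +0.9988)
n_4 = (-0.6116, +0.7911)
n_5 = (-0.9529, +0.3032)
n_6 = (-0.9877, -0.1566)
n_7 = (-0.7447, -0.6674)
  (0,1): δ = 127.43°  ·
  (0,2): δ = 51.95°  ·
  (0,3): δ = 0.76°  ✓
  (0,4): δ = 34.19°  ✓
  (0,5): δ = 68.83°  ·
  (0,6): δ = 95.49°  ·
  (0,7): δ = 128.35°  ·
  (1,2): δ = 104.52°  ·
  (1,3): δ = 53.33°  ·
  (1,4): δ = 18.38°  ✓
  (1,5): δ = 16.26°  ✓
  (1,6): δ = 42.92°  ·
  (1,7): δ = 75.78°  ·
  (2,3): δ = 128.80°  ·
  (2,4): δ = 93.85°  ·
  (2,5): δ = 59.21°  ·
  (2,6): δ = 32.55°  ✓
  (2,7): δ = 0.30°  ✓
  (3,4): δ = 145.05°  ·
  (3,5): δ = 110.41°  ·
  (3,6): δ = 83.75°  ·
  (3,7): δ = 50.90°  ·
  (4,5): δ = 145.36°  ·
  (4,6): δ = 118.70°  ·
  (4,7): δ = 85.84°  ·
  (5,6): δ = 153.34°  ·
  (5,7): δ = 120.49°  ·
  (6,7): δ = 147.14°  ·
antipodal pairs: 6

count = 6; pairs: (0,3), (0,4), (1,4), (1,5), (2,6), (2,7)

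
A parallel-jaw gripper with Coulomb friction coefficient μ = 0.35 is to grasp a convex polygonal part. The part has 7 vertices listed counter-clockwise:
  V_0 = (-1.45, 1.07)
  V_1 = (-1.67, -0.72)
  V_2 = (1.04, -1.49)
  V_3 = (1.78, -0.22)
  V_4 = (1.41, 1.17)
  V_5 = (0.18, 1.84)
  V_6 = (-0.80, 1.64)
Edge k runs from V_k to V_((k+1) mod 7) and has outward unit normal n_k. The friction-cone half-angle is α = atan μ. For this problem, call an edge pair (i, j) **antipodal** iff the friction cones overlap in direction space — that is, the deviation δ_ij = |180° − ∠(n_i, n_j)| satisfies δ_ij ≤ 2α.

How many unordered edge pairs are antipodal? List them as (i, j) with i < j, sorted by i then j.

α = atan 0.35 = 19.29°;  2α = 38.58°
n_0 = (-0.9925, +0.1220)
n_1 = (-0.2733, -0.9619)
n_2 = (+0.8640, -0.5034)
n_3 = (+0.9664, +0.2572)
n_4 = (+0.4784, +0.8782)
n_5 = (-0.2000, +0.9798)
n_6 = (-0.6593, +0.7519)
  (0,1): δ = 98.85°  ·
  (0,2): δ = 23.22°  ✓
  (0,3): δ = 21.91°  ✓
  (0,4): δ = 68.43°  ·
  (0,5): δ = 108.54°  ·
  (0,6): δ = 138.26°  ·
  (1,2): δ = 104.37°  ·
  (1,3): δ = 59.23°  ·
  (1,4): δ = 12.72°  ✓
  (1,5): δ = 27.40°  ✓
  (1,6): δ = 57.11°  ·
  (2,3): δ = 134.87°  ·
  (2,4): δ = 88.35°  ·
  (2,5): δ = 48.24°  ·
  (2,6): δ = 18.52°  ✓
  (3,4): δ = 133.48°  ·
  (3,5): δ = 93.37°  ·
  (3,6): δ = 63.66°  ·
  (4,5): δ = 139.89°  ·
  (4,6): δ = 110.17°  ·
  (5,6): δ = 150.29°  ·
antipodal pairs: 5

count = 5; pairs: (0,2), (0,3), (1,4), (1,5), (2,6)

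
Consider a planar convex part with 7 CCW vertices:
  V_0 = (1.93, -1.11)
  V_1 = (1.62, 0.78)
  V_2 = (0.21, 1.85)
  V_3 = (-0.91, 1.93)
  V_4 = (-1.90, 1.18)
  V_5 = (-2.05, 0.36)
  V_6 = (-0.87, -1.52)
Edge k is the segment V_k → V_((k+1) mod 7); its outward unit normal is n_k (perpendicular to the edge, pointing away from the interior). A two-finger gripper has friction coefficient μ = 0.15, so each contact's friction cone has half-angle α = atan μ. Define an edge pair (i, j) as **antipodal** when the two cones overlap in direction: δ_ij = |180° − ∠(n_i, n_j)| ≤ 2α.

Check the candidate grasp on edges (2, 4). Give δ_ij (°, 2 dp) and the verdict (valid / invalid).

α = atan 0.15 = 8.53°;  2α = 17.06°
edge 2: e_2 = (-1.12, +0.08);  n_2 = (+0.0712, +0.9975)
edge 4: e_4 = (-0.15, -0.82);  n_4 = (-0.9837, +0.1799)
∠(n_2, n_4) = 83.72°
δ = |180° − 83.72°| = 96.28°
96.28° > 2α = 17.06°  →  invalid

δ = 96.28°, invalid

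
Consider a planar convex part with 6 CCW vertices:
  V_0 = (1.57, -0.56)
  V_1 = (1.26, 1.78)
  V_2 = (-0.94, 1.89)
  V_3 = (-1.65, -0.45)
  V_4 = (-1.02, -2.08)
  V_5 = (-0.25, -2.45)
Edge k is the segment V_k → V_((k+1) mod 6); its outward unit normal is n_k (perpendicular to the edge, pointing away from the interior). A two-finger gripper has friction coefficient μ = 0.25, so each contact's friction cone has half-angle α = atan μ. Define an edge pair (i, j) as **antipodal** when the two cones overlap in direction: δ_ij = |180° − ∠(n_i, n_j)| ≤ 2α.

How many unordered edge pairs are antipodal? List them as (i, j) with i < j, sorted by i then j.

count = 4; pairs: (0,2), (0,3), (1,4), (2,5)

α = atan 0.25 = 14.04°;  2α = 28.07°
n_0 = (+0.9913, +0.1313)
n_1 = (+0.0499, +0.9988)
n_2 = (-0.9569, +0.2903)
n_3 = (-0.9328, -0.3605)
n_4 = (-0.4331, -0.9013)
n_5 = (+0.7203, -0.6936)
  (0,1): δ = 100.41°  ·
  (0,2): δ = 24.43°  ✓
  (0,3): δ = 13.59°  ✓
  (0,4): δ = 56.79°  ·
  (0,5): δ = 128.53°  ·
  (1,2): δ = 104.02°  ·
  (1,3): δ = 66.01°  ·
  (1,4): δ = 22.80°  ✓
  (1,5): δ = 48.94°  ·
  (2,3): δ = 141.99°  ·
  (2,4): δ = 98.79°  ·
  (2,5): δ = 27.04°  ✓
  (3,4): δ = 136.80°  ·
  (3,5): δ = 65.05°  ·
  (4,5): δ = 108.25°  ·
antipodal pairs: 4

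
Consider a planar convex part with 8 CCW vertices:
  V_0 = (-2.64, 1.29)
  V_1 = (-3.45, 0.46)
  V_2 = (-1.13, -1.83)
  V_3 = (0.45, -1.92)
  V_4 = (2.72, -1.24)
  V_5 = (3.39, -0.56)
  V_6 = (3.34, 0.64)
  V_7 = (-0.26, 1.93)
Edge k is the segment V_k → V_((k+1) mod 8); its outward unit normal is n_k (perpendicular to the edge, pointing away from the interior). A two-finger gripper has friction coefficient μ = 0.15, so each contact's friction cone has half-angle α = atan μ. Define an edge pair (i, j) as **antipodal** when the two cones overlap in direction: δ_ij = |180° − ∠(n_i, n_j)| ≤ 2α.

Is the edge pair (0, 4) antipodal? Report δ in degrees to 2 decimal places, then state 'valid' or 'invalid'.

α = atan 0.15 = 8.53°;  2α = 17.06°
edge 0: e_0 = (-0.81, -0.83);  n_0 = (-0.7157, +0.6984)
edge 4: e_4 = (+0.67, +0.68);  n_4 = (+0.7123, -0.7018)
∠(n_0, n_4) = 179.73°
δ = |180° − 179.73°| = 0.27°
0.27° ≤ 2α = 17.06°  →  valid

δ = 0.27°, valid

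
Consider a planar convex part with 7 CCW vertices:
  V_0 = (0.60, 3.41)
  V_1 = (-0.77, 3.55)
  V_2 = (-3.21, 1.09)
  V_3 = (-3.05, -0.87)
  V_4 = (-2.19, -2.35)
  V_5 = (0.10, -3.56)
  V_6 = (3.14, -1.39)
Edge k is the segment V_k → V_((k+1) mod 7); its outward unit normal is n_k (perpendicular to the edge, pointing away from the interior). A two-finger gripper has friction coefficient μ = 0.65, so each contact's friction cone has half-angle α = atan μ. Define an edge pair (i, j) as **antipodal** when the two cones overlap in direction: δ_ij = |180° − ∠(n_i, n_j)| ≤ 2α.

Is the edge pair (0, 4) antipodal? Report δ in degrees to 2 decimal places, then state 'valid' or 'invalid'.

δ = 22.02°, valid

α = atan 0.65 = 33.02°;  2α = 66.05°
edge 0: e_0 = (-1.37, +0.14);  n_0 = (+0.1017, +0.9948)
edge 4: e_4 = (+2.29, -1.21);  n_4 = (-0.4672, -0.8842)
∠(n_0, n_4) = 157.98°
δ = |180° − 157.98°| = 22.02°
22.02° ≤ 2α = 66.05°  →  valid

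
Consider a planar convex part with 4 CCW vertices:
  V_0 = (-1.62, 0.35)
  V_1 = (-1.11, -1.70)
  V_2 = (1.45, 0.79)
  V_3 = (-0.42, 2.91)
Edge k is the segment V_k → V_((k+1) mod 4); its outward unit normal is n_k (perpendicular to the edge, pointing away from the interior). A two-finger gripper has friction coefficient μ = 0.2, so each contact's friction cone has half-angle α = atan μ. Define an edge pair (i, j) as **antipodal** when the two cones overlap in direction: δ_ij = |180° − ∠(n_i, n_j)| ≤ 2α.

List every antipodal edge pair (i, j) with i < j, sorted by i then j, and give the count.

α = atan 0.2 = 11.31°;  2α = 22.62°
n_0 = (-0.9704, -0.2414)
n_1 = (+0.6972, -0.7168)
n_2 = (+0.7499, +0.6615)
n_3 = (-0.9055, +0.4244)
  (0,1): δ = 59.76°  ·
  (0,2): δ = 27.44°  ·
  (0,3): δ = 140.91°  ·
  (1,2): δ = 92.79°  ·
  (1,3): δ = 20.68°  ✓
  (2,3): δ = 66.53°  ·
antipodal pairs: 1

count = 1; pairs: (1,3)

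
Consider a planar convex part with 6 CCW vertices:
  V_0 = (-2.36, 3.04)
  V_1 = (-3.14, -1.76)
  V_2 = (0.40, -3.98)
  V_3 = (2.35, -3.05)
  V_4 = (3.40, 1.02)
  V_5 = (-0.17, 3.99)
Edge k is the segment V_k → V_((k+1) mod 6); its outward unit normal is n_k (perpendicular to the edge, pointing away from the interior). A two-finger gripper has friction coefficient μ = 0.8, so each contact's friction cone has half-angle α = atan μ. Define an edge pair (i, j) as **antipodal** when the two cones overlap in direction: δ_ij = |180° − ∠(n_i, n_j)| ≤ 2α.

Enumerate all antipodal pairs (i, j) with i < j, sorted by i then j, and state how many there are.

count = 9; pairs: (0,2), (0,3), (0,4), (1,3), (1,4), (1,5), (2,4), (2,5), (3,5)

α = atan 0.8 = 38.66°;  2α = 77.32°
n_0 = (-0.9871, +0.1604)
n_1 = (-0.5313, -0.8472)
n_2 = (+0.4305, -0.9026)
n_3 = (+0.9683, -0.2498)
n_4 = (+0.6395, +0.7688)
n_5 = (-0.3980, +0.9174)
  (0,1): δ = 112.86°  ·
  (0,2): δ = 55.27°  ✓
  (0,3): δ = 5.24°  ✓
  (0,4): δ = 59.47°  ✓
  (0,5): δ = 122.68°  ·
  (1,2): δ = 122.41°  ·
  (1,3): δ = 72.37°  ✓
  (1,4): δ = 7.67°  ✓
  (1,5): δ = 55.54°  ✓
  (2,3): δ = 129.96°  ·
  (2,4): δ = 65.26°  ✓
  (2,5): δ = 2.05°  ✓
  (3,4): δ = 115.29°  ·
  (3,5): δ = 52.08°  ✓
  (4,5): δ = 116.79°  ·
antipodal pairs: 9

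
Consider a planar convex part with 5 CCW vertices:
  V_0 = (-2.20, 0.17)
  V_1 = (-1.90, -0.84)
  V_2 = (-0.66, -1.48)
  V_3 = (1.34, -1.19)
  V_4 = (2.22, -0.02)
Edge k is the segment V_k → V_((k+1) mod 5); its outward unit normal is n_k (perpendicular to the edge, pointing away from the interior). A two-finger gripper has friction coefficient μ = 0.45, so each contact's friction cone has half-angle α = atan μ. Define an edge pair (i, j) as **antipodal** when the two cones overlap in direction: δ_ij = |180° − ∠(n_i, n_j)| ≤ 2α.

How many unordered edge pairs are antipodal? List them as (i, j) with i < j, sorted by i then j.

α = atan 0.45 = 24.23°;  2α = 48.46°
n_0 = (-0.9586, -0.2847)
n_1 = (-0.4586, -0.8886)
n_2 = (+0.1435, -0.9897)
n_3 = (+0.7992, -0.6011)
n_4 = (+0.0429, +0.9991)
  (0,1): δ = 133.84°  ·
  (0,2): δ = 98.29°  ·
  (0,3): δ = 53.49°  ·
  (0,4): δ = 71.00°  ·
  (1,2): δ = 144.45°  ·
  (1,3): δ = 99.65°  ·
  (1,4): δ = 24.84°  ✓
  (2,3): δ = 135.20°  ·
  (2,4): δ = 10.71°  ✓
  (3,4): δ = 55.51°  ·
antipodal pairs: 2

count = 2; pairs: (1,4), (2,4)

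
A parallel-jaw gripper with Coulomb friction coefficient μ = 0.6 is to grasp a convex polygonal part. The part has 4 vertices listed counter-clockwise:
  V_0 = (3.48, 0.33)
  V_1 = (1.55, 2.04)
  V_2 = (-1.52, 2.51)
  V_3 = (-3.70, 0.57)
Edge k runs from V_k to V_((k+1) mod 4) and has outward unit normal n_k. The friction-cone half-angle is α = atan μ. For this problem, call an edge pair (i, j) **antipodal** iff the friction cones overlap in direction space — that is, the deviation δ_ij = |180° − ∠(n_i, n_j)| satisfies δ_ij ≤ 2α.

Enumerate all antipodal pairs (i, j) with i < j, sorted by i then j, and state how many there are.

α = atan 0.6 = 30.96°;  2α = 61.93°
n_0 = (+0.6632, +0.7485)
n_1 = (+0.1513, +0.9885)
n_2 = (-0.6648, +0.7470)
n_3 = (-0.0334, -0.9994)
  (0,1): δ = 147.16°  ·
  (0,2): δ = 96.79°  ·
  (0,3): δ = 39.63°  ✓
  (1,2): δ = 129.63°  ·
  (1,3): δ = 6.79°  ✓
  (2,3): δ = 43.58°  ✓
antipodal pairs: 3

count = 3; pairs: (0,3), (1,3), (2,3)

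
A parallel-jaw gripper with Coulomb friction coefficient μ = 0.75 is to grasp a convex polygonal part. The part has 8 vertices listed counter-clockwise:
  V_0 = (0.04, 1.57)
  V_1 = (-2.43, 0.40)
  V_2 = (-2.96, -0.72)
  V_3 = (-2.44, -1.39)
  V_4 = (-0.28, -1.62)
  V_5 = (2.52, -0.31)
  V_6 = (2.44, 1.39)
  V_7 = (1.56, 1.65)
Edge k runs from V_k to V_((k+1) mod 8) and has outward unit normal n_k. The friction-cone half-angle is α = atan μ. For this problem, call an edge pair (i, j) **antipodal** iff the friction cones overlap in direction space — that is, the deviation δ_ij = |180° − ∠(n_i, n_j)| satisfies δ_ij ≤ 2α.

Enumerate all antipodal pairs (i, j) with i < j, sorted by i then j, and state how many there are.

α = atan 0.75 = 36.87°;  2α = 73.74°
n_0 = (-0.4281, +0.9037)
n_1 = (-0.9039, +0.4277)
n_2 = (-0.7900, -0.6131)
n_3 = (-0.1059, -0.9944)
n_4 = (+0.4238, -0.9058)
n_5 = (+0.9989, +0.0470)
n_6 = (+0.2833, +0.9590)
n_7 = (-0.0526, +0.9986)
  (0,1): δ = 140.67°  ·
  (0,2): δ = 77.53°  ·
  (0,3): δ = 31.42°  ✓
  (0,4): δ = 0.27°  ✓
  (0,5): δ = 67.35°  ✓
  (0,6): δ = 138.19°  ·
  (0,7): δ = 157.67°  ·
  (1,2): δ = 116.86°  ·
  (1,3): δ = 70.75°  ✓
  (1,4): δ = 39.60°  ✓
  (1,5): δ = 28.02°  ✓
  (1,6): δ = 98.86°  ·
  (1,7): δ = 118.34°  ·
  (2,3): δ = 133.89°  ·
  (2,4): δ = 102.74°  ·
  (2,5): δ = 35.12°  ✓
  (2,6): δ = 35.72°  ✓
  (2,7): δ = 55.20°  ✓
  (3,4): δ = 148.85°  ·
  (3,5): δ = 81.23°  ·
  (3,6): δ = 10.38°  ✓
  (3,7): δ = 9.09°  ✓
  (4,5): δ = 112.38°  ·
  (4,6): δ = 41.53°  ✓
  (4,7): δ = 22.06°  ✓
  (5,6): δ = 109.15°  ·
  (5,7): δ = 89.68°  ·
  (6,7): δ = 160.53°  ·
antipodal pairs: 13

count = 13; pairs: (0,3), (0,4), (0,5), (1,3), (1,4), (1,5), (2,5), (2,6), (2,7), (3,6), (3,7), (4,6), (4,7)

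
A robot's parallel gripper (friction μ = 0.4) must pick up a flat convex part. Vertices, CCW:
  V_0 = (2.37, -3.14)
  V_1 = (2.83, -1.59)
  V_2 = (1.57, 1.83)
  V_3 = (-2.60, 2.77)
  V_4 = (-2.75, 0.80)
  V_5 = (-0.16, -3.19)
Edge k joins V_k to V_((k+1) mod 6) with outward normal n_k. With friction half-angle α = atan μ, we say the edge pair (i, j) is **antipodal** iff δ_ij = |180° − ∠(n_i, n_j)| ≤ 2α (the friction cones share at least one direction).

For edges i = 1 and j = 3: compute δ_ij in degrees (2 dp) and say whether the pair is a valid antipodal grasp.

α = atan 0.4 = 21.80°;  2α = 43.60°
edge 1: e_1 = (-1.26, +3.42);  n_1 = (+0.9383, +0.3457)
edge 3: e_3 = (-0.15, -1.97);  n_3 = (-0.9971, +0.0759)
∠(n_1, n_3) = 155.42°
δ = |180° − 155.42°| = 24.58°
24.58° ≤ 2α = 43.60°  →  valid

δ = 24.58°, valid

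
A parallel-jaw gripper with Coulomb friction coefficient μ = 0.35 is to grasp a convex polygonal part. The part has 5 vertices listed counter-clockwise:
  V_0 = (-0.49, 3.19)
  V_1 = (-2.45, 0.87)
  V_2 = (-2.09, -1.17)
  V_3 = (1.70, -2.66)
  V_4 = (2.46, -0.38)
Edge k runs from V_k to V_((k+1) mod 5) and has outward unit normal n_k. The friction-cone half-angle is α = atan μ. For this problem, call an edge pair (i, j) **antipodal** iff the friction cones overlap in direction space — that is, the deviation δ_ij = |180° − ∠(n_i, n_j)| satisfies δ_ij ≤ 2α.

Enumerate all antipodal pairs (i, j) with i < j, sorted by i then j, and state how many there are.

α = atan 0.35 = 19.29°;  2α = 38.58°
n_0 = (-0.7639, +0.6454)
n_1 = (-0.9848, -0.1738)
n_2 = (-0.3659, -0.9307)
n_3 = (+0.9487, -0.3162)
n_4 = (+0.7709, +0.6370)
  (0,1): δ = 129.80°  ·
  (0,2): δ = 71.27°  ·
  (0,3): δ = 21.76°  ✓
  (0,4): δ = 79.76°  ·
  (1,2): δ = 121.47°  ·
  (1,3): δ = 28.44°  ✓
  (1,4): δ = 29.56°  ✓
  (2,3): δ = 86.97°  ·
  (2,4): δ = 28.97°  ✓
  (3,4): δ = 122.00°  ·
antipodal pairs: 4

count = 4; pairs: (0,3), (1,3), (1,4), (2,4)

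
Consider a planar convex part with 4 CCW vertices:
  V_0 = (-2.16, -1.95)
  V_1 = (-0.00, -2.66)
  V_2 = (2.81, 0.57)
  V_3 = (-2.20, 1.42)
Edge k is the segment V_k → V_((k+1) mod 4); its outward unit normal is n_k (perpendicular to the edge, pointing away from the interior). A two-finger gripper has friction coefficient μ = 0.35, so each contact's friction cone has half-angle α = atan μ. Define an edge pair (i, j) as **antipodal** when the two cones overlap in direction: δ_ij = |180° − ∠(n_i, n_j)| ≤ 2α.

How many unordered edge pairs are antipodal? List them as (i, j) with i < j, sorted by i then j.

count = 1; pairs: (0,2)

α = atan 0.35 = 19.29°;  2α = 38.58°
n_0 = (-0.3123, -0.9500)
n_1 = (+0.7545, -0.6564)
n_2 = (+0.1673, +0.9859)
n_3 = (-0.9999, -0.0119)
  (0,1): δ = 112.83°  ·
  (0,2): δ = 8.57°  ✓
  (0,3): δ = 108.88°  ·
  (1,2): δ = 58.61°  ·
  (1,3): δ = 41.70°  ·
  (2,3): δ = 79.69°  ·
antipodal pairs: 1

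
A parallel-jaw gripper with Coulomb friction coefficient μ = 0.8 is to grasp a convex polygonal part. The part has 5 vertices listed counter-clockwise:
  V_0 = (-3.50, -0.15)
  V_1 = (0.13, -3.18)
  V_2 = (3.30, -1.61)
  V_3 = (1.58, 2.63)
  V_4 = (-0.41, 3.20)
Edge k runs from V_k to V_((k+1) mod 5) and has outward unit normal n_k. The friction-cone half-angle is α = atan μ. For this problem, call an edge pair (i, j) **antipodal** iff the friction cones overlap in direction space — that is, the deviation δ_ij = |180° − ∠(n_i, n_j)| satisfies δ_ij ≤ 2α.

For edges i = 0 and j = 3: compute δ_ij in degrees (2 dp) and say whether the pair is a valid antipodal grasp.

α = atan 0.8 = 38.66°;  2α = 77.32°
edge 0: e_0 = (+3.63, -3.03);  n_0 = (-0.6408, -0.7677)
edge 3: e_3 = (-1.99, +0.57);  n_3 = (+0.2754, +0.9613)
∠(n_0, n_3) = 156.13°
δ = |180° − 156.13°| = 23.87°
23.87° ≤ 2α = 77.32°  →  valid

δ = 23.87°, valid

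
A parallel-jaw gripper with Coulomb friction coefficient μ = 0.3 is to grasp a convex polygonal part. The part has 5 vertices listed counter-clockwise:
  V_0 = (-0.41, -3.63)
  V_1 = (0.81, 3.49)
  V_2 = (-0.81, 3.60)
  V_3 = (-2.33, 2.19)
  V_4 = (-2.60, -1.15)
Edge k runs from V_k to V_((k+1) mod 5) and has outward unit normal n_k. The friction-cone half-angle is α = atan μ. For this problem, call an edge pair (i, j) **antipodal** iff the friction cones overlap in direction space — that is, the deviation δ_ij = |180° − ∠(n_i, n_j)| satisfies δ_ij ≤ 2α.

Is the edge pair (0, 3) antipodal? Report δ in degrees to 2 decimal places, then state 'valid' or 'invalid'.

α = atan 0.3 = 16.70°;  2α = 33.40°
edge 0: e_0 = (+1.22, +7.12);  n_0 = (+0.9856, -0.1689)
edge 3: e_3 = (-0.27, -3.34);  n_3 = (-0.9967, +0.0806)
∠(n_0, n_3) = 174.90°
δ = |180° − 174.90°| = 5.10°
5.10° ≤ 2α = 33.40°  →  valid

δ = 5.10°, valid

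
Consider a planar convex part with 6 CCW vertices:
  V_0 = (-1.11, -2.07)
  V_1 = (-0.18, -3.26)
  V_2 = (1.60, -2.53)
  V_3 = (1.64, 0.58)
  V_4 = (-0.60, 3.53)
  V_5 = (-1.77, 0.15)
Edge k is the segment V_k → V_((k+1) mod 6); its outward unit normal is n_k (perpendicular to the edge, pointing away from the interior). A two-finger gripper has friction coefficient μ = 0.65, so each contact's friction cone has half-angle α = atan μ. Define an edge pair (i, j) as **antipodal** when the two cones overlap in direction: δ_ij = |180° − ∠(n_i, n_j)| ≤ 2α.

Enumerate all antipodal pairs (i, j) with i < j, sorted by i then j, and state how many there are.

α = atan 0.65 = 33.02°;  2α = 66.05°
n_0 = (-0.7879, -0.6158)
n_1 = (+0.3794, -0.9252)
n_2 = (+0.9999, -0.0129)
n_3 = (+0.7964, +0.6047)
n_4 = (-0.9450, +0.3271)
n_5 = (-0.9585, -0.2850)
  (0,1): δ = 105.71°  ·
  (0,2): δ = 38.74°  ✓
  (0,3): δ = 0.80°  ✓
  (0,4): δ = 122.90°  ·
  (0,5): δ = 158.55°  ·
  (1,2): δ = 113.04°  ·
  (1,3): δ = 75.09°  ·
  (1,4): δ = 48.61°  ✓
  (1,5): δ = 84.26°  ·
  (2,3): δ = 142.05°  ·
  (2,4): δ = 18.36°  ✓
  (2,5): δ = 17.29°  ✓
  (3,4): δ = 56.30°  ✓
  (3,5): δ = 20.65°  ✓
  (4,5): δ = 144.35°  ·
antipodal pairs: 7

count = 7; pairs: (0,2), (0,3), (1,4), (2,4), (2,5), (3,4), (3,5)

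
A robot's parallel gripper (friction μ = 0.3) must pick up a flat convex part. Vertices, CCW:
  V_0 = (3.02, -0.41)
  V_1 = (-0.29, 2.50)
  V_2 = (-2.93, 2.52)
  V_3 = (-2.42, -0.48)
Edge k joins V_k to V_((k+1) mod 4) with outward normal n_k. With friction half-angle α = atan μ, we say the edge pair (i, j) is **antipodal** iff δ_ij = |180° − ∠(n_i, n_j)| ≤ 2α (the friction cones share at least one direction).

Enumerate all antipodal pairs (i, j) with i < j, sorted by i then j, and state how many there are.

α = atan 0.3 = 16.70°;  2α = 33.40°
n_0 = (+0.6603, +0.7510)
n_1 = (+0.0076, +1.0000)
n_2 = (-0.9859, -0.1676)
n_3 = (+0.0129, -0.9999)
  (0,1): δ = 139.11°  ·
  (0,2): δ = 39.03°  ·
  (0,3): δ = 42.06°  ·
  (1,2): δ = 79.92°  ·
  (1,3): δ = 1.17°  ✓
  (2,3): δ = 98.91°  ·
antipodal pairs: 1

count = 1; pairs: (1,3)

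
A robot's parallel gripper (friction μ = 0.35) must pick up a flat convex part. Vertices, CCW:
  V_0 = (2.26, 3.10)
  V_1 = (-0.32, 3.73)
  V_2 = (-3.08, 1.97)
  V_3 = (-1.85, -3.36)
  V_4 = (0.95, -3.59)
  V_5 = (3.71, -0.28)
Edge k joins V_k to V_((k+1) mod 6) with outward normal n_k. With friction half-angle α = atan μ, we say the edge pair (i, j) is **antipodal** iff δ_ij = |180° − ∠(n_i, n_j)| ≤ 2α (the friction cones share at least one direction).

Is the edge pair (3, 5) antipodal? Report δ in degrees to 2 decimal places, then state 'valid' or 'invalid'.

α = atan 0.35 = 19.29°;  2α = 38.58°
edge 3: e_3 = (+2.80, -0.23);  n_3 = (-0.0819, -0.9966)
edge 5: e_5 = (-1.45, +3.38);  n_5 = (+0.9190, +0.3942)
∠(n_3, n_5) = 117.91°
δ = |180° − 117.91°| = 62.09°
62.09° > 2α = 38.58°  →  invalid

δ = 62.09°, invalid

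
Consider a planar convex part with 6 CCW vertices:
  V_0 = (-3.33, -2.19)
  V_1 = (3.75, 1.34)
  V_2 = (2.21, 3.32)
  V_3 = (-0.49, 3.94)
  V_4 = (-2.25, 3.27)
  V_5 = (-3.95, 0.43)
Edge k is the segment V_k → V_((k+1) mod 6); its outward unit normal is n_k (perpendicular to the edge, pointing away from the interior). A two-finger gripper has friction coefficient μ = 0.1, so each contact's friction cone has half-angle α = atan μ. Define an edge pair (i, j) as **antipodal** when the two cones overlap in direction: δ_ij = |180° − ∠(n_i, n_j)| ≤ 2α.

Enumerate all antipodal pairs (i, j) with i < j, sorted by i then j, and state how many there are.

α = atan 0.1 = 5.71°;  2α = 11.42°
n_0 = (+0.4462, -0.8949)
n_1 = (+0.7894, +0.6139)
n_2 = (+0.2238, +0.9746)
n_3 = (-0.3558, +0.9346)
n_4 = (-0.8580, +0.5136)
n_5 = (-0.9731, -0.2303)
  (0,1): δ = 78.63°  ·
  (0,2): δ = 39.43°  ·
  (0,3): δ = 5.66°  ✓
  (0,4): δ = 32.60°  ·
  (0,5): δ = 76.81°  ·
  (1,2): δ = 140.81°  ·
  (1,3): δ = 107.03°  ·
  (1,4): δ = 68.78°  ·
  (1,5): δ = 24.56°  ·
  (2,3): δ = 146.23°  ·
  (2,4): δ = 107.97°  ·
  (2,5): δ = 63.75°  ·
  (3,4): δ = 141.75°  ·
  (3,5): δ = 97.53°  ·
  (4,5): δ = 135.78°  ·
antipodal pairs: 1

count = 1; pairs: (0,3)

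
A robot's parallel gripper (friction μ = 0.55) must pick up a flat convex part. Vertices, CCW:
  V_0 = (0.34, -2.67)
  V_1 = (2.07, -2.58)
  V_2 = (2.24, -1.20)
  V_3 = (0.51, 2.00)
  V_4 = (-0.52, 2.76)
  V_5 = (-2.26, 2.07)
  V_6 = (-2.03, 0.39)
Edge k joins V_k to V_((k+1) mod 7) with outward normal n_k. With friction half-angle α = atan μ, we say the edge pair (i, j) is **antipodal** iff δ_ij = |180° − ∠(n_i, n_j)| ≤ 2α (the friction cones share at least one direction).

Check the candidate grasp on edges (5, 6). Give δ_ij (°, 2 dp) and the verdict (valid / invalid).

α = atan 0.55 = 28.81°;  2α = 57.62°
edge 5: e_5 = (+0.23, -1.68);  n_5 = (-0.9908, -0.1356)
edge 6: e_6 = (+2.37, -3.06);  n_6 = (-0.7906, -0.6123)
∠(n_5, n_6) = 29.96°
δ = |180° − 29.96°| = 150.04°
150.04° > 2α = 57.62°  →  invalid

δ = 150.04°, invalid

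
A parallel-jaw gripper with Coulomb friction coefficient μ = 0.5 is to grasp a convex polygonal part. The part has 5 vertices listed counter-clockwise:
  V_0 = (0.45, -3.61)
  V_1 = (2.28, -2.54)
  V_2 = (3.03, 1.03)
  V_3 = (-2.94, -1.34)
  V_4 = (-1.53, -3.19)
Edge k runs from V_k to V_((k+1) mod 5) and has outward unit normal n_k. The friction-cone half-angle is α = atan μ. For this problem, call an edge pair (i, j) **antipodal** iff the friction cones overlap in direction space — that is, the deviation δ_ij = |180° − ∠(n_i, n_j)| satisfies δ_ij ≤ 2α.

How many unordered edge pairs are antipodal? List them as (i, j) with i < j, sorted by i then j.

count = 3; pairs: (0,2), (1,3), (2,4)

α = atan 0.5 = 26.57°;  2α = 53.13°
n_0 = (+0.5048, -0.8633)
n_1 = (+0.9786, -0.2056)
n_2 = (-0.3690, +0.9294)
n_3 = (-0.7953, -0.6062)
n_4 = (-0.2075, -0.9782)
  (0,1): δ = 132.18°  ·
  (0,2): δ = 8.66°  ✓
  (0,3): δ = 97.00°  ·
  (0,4): δ = 137.71°  ·
  (1,2): δ = 56.48°  ·
  (1,3): δ = 49.18°  ✓
  (1,4): δ = 89.89°  ·
  (2,3): δ = 74.34°  ·
  (2,4): δ = 33.63°  ✓
  (3,4): δ = 139.29°  ·
antipodal pairs: 3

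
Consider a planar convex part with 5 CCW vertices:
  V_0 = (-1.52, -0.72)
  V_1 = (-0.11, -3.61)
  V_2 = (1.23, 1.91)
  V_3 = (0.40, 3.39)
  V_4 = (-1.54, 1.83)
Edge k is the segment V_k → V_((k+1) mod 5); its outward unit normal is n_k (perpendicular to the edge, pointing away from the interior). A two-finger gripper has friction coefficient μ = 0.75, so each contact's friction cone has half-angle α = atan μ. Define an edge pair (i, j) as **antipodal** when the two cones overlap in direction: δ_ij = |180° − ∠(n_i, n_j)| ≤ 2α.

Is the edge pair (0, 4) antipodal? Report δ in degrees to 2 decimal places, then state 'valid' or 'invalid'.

δ = 154.44°, invalid

α = atan 0.75 = 36.87°;  2α = 73.74°
edge 0: e_0 = (+1.41, -2.89);  n_0 = (-0.8987, -0.4385)
edge 4: e_4 = (+0.02, -2.55);  n_4 = (-1.0000, -0.0078)
∠(n_0, n_4) = 25.56°
δ = |180° − 25.56°| = 154.44°
154.44° > 2α = 73.74°  →  invalid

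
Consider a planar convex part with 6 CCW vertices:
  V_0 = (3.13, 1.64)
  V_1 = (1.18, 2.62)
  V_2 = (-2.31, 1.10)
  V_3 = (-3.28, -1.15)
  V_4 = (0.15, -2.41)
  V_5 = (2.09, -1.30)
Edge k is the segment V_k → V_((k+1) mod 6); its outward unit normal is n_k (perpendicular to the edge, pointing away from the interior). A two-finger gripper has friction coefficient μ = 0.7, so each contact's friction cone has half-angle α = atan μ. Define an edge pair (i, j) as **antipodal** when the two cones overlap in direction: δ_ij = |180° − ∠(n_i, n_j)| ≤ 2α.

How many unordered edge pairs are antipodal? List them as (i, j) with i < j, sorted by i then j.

α = atan 0.7 = 34.99°;  2α = 69.98°
n_0 = (+0.4490, +0.8935)
n_1 = (-0.3993, +0.9168)
n_2 = (-0.9183, +0.3959)
n_3 = (-0.3448, -0.9387)
n_4 = (+0.4966, -0.8680)
n_5 = (+0.9428, -0.3335)
  (0,1): δ = 129.78°  ·
  (0,2): δ = 86.64°  ·
  (0,3): δ = 6.51°  ✓
  (0,4): δ = 56.46°  ✓
  (0,5): δ = 97.20°  ·
  (1,2): δ = 136.86°  ·
  (1,3): δ = 43.71°  ✓
  (1,4): δ = 6.24°  ✓
  (1,5): δ = 46.98°  ✓
  (2,3): δ = 86.85°  ·
  (2,4): δ = 36.90°  ✓
  (2,5): δ = 3.84°  ✓
  (3,4): δ = 130.05°  ·
  (3,5): δ = 89.31°  ·
  (4,5): δ = 139.26°  ·
antipodal pairs: 7

count = 7; pairs: (0,3), (0,4), (1,3), (1,4), (1,5), (2,4), (2,5)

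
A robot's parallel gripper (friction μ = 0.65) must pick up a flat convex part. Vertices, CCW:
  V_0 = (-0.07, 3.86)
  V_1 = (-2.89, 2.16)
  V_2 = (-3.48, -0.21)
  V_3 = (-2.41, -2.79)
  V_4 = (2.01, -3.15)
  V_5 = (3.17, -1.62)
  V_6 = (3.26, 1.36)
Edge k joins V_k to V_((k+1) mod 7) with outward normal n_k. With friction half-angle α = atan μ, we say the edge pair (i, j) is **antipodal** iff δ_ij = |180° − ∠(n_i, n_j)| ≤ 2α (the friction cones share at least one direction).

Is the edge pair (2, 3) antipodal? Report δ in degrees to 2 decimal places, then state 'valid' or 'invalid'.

α = atan 0.65 = 33.02°;  2α = 66.05°
edge 2: e_2 = (+1.07, -2.58);  n_2 = (-0.9237, -0.3831)
edge 3: e_3 = (+4.42, -0.36);  n_3 = (-0.0812, -0.9967)
∠(n_2, n_3) = 62.82°
δ = |180° − 62.82°| = 117.18°
117.18° > 2α = 66.05°  →  invalid

δ = 117.18°, invalid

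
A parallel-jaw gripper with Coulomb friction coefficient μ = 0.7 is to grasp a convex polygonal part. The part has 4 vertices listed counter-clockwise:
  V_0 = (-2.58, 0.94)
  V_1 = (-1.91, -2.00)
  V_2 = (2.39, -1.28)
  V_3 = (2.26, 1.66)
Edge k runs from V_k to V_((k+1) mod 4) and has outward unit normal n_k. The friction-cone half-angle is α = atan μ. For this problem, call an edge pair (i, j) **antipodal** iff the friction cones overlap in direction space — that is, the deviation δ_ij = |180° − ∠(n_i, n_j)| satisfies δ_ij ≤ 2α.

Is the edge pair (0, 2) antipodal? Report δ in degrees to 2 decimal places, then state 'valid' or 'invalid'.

α = atan 0.7 = 34.99°;  2α = 69.98°
edge 0: e_0 = (+0.67, -2.94);  n_0 = (-0.9750, -0.2222)
edge 2: e_2 = (-0.13, +2.94);  n_2 = (+0.9990, +0.0442)
∠(n_0, n_2) = 169.69°
δ = |180° − 169.69°| = 10.31°
10.31° ≤ 2α = 69.98°  →  valid

δ = 10.31°, valid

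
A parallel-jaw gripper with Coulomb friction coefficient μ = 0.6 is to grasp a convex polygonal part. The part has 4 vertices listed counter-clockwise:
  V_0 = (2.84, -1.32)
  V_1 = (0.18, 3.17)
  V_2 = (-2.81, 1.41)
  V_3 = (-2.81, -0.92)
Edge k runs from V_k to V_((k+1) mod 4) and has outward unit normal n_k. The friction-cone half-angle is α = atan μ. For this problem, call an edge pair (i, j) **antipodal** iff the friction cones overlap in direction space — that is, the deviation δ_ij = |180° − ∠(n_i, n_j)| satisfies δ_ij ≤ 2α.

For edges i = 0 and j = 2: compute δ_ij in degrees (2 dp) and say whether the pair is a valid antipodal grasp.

δ = 30.64°, valid

α = atan 0.6 = 30.96°;  2α = 61.93°
edge 0: e_0 = (-2.66, +4.49);  n_0 = (+0.8604, +0.5097)
edge 2: e_2 = (+0.00, -2.33);  n_2 = (-1.0000, -0.0000)
∠(n_0, n_2) = 149.36°
δ = |180° − 149.36°| = 30.64°
30.64° ≤ 2α = 61.93°  →  valid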